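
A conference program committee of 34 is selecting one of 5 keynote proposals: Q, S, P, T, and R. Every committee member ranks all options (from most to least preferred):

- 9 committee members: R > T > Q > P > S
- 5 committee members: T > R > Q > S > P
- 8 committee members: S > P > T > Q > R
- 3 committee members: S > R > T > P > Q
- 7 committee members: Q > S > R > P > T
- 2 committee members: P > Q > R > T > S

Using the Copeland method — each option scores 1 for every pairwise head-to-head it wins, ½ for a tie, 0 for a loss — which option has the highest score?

Q: beats S and P; ties R; loses to T → score 2.5.
S: beats P, T, and R; loses to Q → score 3.
P: ties T; loses to Q, S, and R → score 0.5.
T: beats Q; ties P; loses to S and R → score 1.5.
R: beats P and T; ties Q; loses to S → score 2.5.
S has the best pairwise record.

S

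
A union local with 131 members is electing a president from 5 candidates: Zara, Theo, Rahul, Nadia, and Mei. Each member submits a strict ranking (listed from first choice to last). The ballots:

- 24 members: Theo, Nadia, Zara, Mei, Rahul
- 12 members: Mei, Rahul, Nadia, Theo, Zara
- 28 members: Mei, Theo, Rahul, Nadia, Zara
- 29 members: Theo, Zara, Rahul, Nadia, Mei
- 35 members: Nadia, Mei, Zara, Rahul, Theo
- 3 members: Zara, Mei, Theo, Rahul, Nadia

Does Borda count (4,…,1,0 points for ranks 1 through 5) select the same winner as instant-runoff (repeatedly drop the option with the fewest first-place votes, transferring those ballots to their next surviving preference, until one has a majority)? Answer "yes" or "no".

no

Borda — scores: Zara 217, Theo 314, Rahul 188, Nadia 293, Mei 298. Winner: Theo.
Instant-runoff — R1 Zara 3, Theo 53, Rahul 0, Nadia 35, Mei 40 (Rahul out); R2 Zara 3, Theo 53, Nadia 35, Mei 40 (Zara out); R3 Theo 53, Nadia 35, Mei 43 (Nadia out); R4 Theo 53, Mei 78 (Mei winner). Winner: Mei.
The two methods disagree.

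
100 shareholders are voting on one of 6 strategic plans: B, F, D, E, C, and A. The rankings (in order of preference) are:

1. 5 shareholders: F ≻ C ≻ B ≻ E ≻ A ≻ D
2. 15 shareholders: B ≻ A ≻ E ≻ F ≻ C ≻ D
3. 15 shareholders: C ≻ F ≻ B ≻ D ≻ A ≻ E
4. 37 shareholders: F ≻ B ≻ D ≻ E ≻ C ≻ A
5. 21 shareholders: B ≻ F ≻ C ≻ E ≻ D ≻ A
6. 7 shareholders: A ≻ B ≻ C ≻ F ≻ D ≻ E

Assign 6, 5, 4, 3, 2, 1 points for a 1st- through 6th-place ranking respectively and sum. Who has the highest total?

B

B: 5·4 + 15·6 + 15·4 + 37·5 + 21·6 + 7·5 = 516
F: 5·6 + 15·3 + 15·5 + 37·6 + 21·5 + 7·3 = 498
D: 5·1 + 15·1 + 15·3 + 37·4 + 21·2 + 7·2 = 269
E: 5·3 + 15·4 + 15·1 + 37·3 + 21·3 + 7·1 = 271
C: 5·5 + 15·2 + 15·6 + 37·2 + 21·4 + 7·4 = 331
A: 5·2 + 15·5 + 15·2 + 37·1 + 21·1 + 7·6 = 215
B has the highest Borda score (516).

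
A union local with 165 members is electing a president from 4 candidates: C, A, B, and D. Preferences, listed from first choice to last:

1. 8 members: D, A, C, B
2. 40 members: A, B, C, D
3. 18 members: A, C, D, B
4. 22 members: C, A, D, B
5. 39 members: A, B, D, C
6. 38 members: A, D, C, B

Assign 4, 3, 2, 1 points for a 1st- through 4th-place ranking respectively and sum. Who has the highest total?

A

C: 8·2 + 40·2 + 18·3 + 22·4 + 39·1 + 38·2 = 353
A: 8·3 + 40·4 + 18·4 + 22·3 + 39·4 + 38·4 = 630
B: 8·1 + 40·3 + 18·1 + 22·1 + 39·3 + 38·1 = 323
D: 8·4 + 40·1 + 18·2 + 22·2 + 39·2 + 38·3 = 344
A has the highest Borda score (630).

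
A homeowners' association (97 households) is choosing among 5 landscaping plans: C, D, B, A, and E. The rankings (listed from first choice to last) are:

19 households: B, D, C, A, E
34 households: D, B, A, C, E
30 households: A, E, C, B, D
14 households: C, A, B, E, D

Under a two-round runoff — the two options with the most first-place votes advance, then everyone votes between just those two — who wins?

D

Round 1 first-place votes: C 14, D 34, B 19, A 30, E 0.
D and A advance.
Runoff: D is preferred to A by 53 voters; A by 44.
D wins the runoff.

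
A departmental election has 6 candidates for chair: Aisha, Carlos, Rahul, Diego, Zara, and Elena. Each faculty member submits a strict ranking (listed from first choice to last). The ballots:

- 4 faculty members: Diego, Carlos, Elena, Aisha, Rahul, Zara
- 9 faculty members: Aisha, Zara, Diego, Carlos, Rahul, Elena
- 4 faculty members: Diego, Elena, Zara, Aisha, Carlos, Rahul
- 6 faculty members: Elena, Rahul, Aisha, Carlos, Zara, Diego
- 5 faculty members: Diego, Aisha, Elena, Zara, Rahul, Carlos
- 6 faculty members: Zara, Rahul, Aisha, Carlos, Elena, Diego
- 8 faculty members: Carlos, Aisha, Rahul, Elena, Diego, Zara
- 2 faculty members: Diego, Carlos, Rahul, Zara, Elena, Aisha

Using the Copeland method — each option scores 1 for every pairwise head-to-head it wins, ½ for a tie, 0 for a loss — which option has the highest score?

Aisha: beats Carlos, Rahul, Diego, Zara, and Elena → score 5.
Carlos: beats Rahul and Elena; loses to Aisha, Diego, and Zara → score 2.
Rahul: beats Elena; loses to Aisha, Carlos, Diego, and Zara → score 1.
Diego: beats Carlos, Rahul, Zara, and Elena; loses to Aisha → score 4.
Zara: beats Carlos and Rahul; loses to Aisha, Diego, and Elena → score 2.
Elena: beats Zara; loses to Aisha, Carlos, Rahul, and Diego → score 1.
Aisha has the best pairwise record.

Aisha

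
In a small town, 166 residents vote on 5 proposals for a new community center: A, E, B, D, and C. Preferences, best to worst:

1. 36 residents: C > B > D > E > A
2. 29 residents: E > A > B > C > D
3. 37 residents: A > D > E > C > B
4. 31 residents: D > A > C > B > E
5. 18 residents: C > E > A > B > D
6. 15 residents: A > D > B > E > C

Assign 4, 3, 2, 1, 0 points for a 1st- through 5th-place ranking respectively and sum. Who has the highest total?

A

A: 36·0 + 29·3 + 37·4 + 31·3 + 18·2 + 15·4 = 424
E: 36·1 + 29·4 + 37·2 + 31·0 + 18·3 + 15·1 = 295
B: 36·3 + 29·2 + 37·0 + 31·1 + 18·1 + 15·2 = 245
D: 36·2 + 29·0 + 37·3 + 31·4 + 18·0 + 15·3 = 352
C: 36·4 + 29·1 + 37·1 + 31·2 + 18·4 + 15·0 = 344
A has the highest Borda score (424).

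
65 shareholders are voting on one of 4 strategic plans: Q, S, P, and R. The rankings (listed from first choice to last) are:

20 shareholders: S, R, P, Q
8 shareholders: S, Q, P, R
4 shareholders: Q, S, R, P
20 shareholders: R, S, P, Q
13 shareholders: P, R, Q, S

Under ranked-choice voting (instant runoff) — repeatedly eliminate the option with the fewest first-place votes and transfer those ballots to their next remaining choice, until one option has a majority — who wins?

R

Round 1: Q 4, S 28, P 13, R 20. Eliminate Q.
Round 2: S 32, P 13, R 20. Eliminate P.
Round 3: S 32, R 33. R has a majority.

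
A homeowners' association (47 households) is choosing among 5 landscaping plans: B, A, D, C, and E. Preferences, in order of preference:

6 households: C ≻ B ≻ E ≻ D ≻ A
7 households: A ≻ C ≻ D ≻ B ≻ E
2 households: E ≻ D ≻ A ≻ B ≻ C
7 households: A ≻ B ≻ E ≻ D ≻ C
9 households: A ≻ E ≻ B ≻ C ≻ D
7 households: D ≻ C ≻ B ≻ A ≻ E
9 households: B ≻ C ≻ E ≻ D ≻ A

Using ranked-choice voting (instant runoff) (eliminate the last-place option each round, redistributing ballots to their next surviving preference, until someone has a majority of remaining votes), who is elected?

Round 1: B 9, A 23, D 7, C 6, E 2. Eliminate E.
Round 2: B 9, A 23, D 9, C 6. Eliminate C.
Round 3: B 15, A 23, D 9. Eliminate D.
Round 4: B 22, A 25. A has a majority.

A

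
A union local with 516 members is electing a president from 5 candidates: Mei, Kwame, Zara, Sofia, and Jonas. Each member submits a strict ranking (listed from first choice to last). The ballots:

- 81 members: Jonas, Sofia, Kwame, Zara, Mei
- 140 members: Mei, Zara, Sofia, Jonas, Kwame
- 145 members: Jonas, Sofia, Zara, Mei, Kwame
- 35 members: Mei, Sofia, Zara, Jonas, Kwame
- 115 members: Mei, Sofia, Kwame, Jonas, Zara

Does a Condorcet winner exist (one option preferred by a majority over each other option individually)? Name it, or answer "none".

Mei

Mei vs Kwame: 435–81 for Mei.
Mei vs Zara: 290–226 for Mei.
Mei vs Sofia: 290–226 for Mei.
Mei vs Jonas: 290–226 for Mei.
Mei beats every other option head-to-head.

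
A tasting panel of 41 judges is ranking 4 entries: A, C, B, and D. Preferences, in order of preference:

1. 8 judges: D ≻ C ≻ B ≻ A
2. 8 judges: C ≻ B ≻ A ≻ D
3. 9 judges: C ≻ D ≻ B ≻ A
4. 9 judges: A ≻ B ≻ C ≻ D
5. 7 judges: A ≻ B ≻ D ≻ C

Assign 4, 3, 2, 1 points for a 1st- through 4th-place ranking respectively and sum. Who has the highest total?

C

A: 8·1 + 8·2 + 9·1 + 9·4 + 7·4 = 97
C: 8·3 + 8·4 + 9·4 + 9·2 + 7·1 = 117
B: 8·2 + 8·3 + 9·2 + 9·3 + 7·3 = 106
D: 8·4 + 8·1 + 9·3 + 9·1 + 7·2 = 90
C has the highest Borda score (117).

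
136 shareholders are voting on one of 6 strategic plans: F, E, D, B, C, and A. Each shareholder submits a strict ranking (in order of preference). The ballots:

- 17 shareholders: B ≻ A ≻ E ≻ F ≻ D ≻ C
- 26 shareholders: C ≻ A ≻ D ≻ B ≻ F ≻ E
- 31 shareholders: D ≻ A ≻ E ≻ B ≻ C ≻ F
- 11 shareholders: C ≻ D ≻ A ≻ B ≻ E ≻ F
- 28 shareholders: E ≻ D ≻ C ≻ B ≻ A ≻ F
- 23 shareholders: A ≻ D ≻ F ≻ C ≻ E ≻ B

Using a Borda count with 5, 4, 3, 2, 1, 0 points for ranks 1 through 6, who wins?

F: 17·2 + 26·1 + 31·0 + 11·0 + 28·0 + 23·3 = 129
E: 17·3 + 26·0 + 31·3 + 11·1 + 28·5 + 23·1 = 318
D: 17·1 + 26·3 + 31·5 + 11·4 + 28·4 + 23·4 = 498
B: 17·5 + 26·2 + 31·2 + 11·2 + 28·2 + 23·0 = 277
C: 17·0 + 26·5 + 31·1 + 11·5 + 28·3 + 23·2 = 346
A: 17·4 + 26·4 + 31·4 + 11·3 + 28·1 + 23·5 = 472
D has the highest Borda score (498).

D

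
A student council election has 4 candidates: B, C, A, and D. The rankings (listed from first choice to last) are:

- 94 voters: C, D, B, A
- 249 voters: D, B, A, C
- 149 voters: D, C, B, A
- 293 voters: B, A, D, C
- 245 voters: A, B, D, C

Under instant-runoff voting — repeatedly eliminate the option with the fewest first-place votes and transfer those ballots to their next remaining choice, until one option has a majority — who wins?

B

Round 1: B 293, C 94, A 245, D 398. Eliminate C.
Round 2: B 293, A 245, D 492. Eliminate A.
Round 3: B 538, D 492. B has a majority.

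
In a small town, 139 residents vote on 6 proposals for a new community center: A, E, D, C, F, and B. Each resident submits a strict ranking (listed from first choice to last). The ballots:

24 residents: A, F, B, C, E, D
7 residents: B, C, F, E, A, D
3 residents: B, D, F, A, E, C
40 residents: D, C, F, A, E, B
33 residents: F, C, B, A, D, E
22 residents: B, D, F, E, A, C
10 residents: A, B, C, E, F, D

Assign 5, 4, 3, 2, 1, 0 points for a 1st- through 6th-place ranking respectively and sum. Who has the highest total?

F

A: 24·5 + 7·1 + 3·2 + 40·2 + 33·2 + 22·1 + 10·5 = 351
E: 24·1 + 7·2 + 3·1 + 40·1 + 33·0 + 22·2 + 10·2 = 145
D: 24·0 + 7·0 + 3·4 + 40·5 + 33·1 + 22·4 + 10·0 = 333
C: 24·2 + 7·4 + 3·0 + 40·4 + 33·4 + 22·0 + 10·3 = 398
F: 24·4 + 7·3 + 3·3 + 40·3 + 33·5 + 22·3 + 10·1 = 487
B: 24·3 + 7·5 + 3·5 + 40·0 + 33·3 + 22·5 + 10·4 = 371
F has the highest Borda score (487).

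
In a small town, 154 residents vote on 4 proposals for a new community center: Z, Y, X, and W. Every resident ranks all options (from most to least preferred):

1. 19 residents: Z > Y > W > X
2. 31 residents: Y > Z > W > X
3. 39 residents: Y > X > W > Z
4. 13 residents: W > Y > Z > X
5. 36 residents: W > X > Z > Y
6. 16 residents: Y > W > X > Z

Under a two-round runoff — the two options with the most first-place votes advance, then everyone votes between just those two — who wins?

Round 1 first-place votes: Z 19, Y 86, X 0, W 49.
Y and W advance.
Runoff: Y is preferred to W by 105 voters; W by 49.
Y wins the runoff.

Y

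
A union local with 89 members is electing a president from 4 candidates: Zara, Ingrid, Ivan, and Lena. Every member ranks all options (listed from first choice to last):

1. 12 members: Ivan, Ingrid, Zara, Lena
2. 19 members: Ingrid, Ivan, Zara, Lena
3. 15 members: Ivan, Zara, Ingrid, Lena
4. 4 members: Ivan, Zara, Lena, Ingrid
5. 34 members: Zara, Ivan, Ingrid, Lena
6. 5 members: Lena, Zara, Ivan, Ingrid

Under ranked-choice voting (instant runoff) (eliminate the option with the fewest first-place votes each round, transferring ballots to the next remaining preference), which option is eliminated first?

Lena

Round 1: Zara 34, Ingrid 19, Ivan 31, Lena 5. Eliminate Lena.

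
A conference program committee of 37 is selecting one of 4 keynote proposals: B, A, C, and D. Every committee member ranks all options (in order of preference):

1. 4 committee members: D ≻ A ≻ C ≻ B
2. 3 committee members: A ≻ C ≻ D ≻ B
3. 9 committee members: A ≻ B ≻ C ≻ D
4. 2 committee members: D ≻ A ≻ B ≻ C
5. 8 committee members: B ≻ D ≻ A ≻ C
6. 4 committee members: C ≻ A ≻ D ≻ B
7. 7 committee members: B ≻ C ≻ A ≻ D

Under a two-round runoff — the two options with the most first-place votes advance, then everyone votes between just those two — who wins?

A

Round 1 first-place votes: B 15, A 12, C 4, D 6.
B and A advance.
Runoff: B is preferred to A by 15 voters; A by 22.
A wins the runoff.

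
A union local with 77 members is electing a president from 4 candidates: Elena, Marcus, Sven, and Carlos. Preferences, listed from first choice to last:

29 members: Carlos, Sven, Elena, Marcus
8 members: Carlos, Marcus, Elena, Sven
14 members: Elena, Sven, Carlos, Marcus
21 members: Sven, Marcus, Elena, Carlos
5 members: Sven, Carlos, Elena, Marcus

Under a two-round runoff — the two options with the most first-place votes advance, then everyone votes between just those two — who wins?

Round 1 first-place votes: Elena 14, Marcus 0, Sven 26, Carlos 37.
Carlos and Sven advance.
Runoff: Carlos is preferred to Sven by 37 voters; Sven by 40.
Sven wins the runoff.

Sven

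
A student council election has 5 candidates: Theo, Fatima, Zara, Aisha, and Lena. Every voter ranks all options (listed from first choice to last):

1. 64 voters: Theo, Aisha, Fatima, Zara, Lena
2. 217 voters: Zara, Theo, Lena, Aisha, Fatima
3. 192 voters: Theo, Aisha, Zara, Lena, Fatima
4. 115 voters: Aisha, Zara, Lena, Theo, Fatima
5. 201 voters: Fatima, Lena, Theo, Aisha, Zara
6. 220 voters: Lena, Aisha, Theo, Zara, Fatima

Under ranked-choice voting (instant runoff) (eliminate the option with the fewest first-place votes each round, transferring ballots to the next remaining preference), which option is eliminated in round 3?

Round 1: Theo 256, Fatima 201, Zara 217, Aisha 115, Lena 220. Eliminate Aisha.
Round 2: Theo 256, Fatima 201, Zara 332, Lena 220. Eliminate Fatima.
Round 3: Theo 256, Zara 332, Lena 421. Eliminate Theo.

Theo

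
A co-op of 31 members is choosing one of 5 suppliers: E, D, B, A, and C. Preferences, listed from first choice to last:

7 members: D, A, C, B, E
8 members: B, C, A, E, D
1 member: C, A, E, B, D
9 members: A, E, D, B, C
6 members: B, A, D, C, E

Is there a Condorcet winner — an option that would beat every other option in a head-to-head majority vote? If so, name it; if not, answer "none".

A

A vs E: 31–0 for A.
A vs D: 24–7 for A.
A vs B: 17–14 for A.
A vs C: 22–9 for A.
A beats every other option head-to-head.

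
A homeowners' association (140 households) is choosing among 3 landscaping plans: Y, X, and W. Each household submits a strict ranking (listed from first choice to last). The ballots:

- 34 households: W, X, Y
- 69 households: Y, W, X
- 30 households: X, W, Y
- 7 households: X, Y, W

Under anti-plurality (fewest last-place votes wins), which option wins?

W

Last-place votes: Y 64, X 69, W 7.
W is ranked last by the fewest voters, so W wins.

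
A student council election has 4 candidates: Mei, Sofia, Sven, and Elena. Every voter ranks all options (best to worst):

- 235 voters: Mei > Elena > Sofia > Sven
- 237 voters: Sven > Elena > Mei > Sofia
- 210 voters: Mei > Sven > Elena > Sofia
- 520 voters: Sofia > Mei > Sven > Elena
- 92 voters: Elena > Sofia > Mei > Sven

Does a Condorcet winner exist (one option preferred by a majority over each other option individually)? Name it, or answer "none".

Mei vs Sofia: 682–612 for Mei.
Mei vs Sven: 1057–237 for Mei.
Mei vs Elena: 965–329 for Mei.
Mei beats every other option head-to-head.

Mei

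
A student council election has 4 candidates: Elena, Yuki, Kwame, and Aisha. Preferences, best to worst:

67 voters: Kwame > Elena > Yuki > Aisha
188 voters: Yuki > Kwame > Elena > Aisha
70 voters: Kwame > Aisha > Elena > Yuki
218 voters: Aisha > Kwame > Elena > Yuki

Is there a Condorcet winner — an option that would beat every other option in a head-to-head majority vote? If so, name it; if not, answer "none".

Kwame vs Elena: 543–0 for Kwame.
Kwame vs Yuki: 355–188 for Kwame.
Kwame vs Aisha: 325–218 for Kwame.
Kwame beats every other option head-to-head.

Kwame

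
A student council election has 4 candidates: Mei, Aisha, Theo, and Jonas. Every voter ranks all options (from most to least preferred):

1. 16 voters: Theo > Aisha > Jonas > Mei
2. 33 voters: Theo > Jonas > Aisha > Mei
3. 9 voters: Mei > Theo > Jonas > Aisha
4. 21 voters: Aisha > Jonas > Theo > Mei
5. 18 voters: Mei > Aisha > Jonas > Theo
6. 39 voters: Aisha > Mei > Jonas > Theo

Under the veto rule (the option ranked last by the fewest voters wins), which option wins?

Jonas

Last-place votes: Mei 70, Aisha 9, Theo 57, Jonas 0.
Jonas is ranked last by the fewest voters, so Jonas wins.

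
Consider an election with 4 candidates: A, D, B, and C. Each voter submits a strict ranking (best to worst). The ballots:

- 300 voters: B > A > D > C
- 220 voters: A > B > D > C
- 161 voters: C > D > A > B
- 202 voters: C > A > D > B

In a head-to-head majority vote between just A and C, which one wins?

A

Voters preferring A to C: 520; preferring C to A: 363.
A wins the head-to-head.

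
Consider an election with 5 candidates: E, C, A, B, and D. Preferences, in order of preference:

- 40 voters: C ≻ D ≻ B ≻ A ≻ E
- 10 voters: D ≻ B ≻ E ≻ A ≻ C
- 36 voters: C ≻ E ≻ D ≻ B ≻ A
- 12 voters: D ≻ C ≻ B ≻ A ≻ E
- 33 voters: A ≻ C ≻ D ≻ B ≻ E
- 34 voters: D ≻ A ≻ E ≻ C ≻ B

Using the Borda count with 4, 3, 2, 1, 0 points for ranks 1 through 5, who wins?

E: 40·0 + 10·2 + 36·3 + 12·0 + 33·0 + 34·2 = 196
C: 40·4 + 10·0 + 36·4 + 12·3 + 33·3 + 34·1 = 473
A: 40·1 + 10·1 + 36·0 + 12·1 + 33·4 + 34·3 = 296
B: 40·2 + 10·3 + 36·1 + 12·2 + 33·1 + 34·0 = 203
D: 40·3 + 10·4 + 36·2 + 12·4 + 33·2 + 34·4 = 482
D has the highest Borda score (482).

D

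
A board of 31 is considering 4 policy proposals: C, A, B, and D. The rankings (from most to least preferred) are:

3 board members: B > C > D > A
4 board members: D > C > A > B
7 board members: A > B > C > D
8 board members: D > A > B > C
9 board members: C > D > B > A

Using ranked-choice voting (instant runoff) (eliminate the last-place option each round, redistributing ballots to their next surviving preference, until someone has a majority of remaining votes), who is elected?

Round 1: C 9, A 7, B 3, D 12. Eliminate B.
Round 2: C 12, A 7, D 12. Eliminate A.
Round 3: C 19, D 12. C has a majority.

C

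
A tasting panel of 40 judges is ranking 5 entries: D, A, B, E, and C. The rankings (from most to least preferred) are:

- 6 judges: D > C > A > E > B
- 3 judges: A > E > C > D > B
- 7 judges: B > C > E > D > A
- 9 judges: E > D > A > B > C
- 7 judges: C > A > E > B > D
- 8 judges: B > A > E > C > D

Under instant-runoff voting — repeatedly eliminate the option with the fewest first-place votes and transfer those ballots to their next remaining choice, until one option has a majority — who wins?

Round 1: D 6, A 3, B 15, E 9, C 7. Eliminate A.
Round 2: D 6, B 15, E 12, C 7. Eliminate D.
Round 3: B 15, E 12, C 13. Eliminate E.
Round 4: B 24, C 16. B has a majority.

B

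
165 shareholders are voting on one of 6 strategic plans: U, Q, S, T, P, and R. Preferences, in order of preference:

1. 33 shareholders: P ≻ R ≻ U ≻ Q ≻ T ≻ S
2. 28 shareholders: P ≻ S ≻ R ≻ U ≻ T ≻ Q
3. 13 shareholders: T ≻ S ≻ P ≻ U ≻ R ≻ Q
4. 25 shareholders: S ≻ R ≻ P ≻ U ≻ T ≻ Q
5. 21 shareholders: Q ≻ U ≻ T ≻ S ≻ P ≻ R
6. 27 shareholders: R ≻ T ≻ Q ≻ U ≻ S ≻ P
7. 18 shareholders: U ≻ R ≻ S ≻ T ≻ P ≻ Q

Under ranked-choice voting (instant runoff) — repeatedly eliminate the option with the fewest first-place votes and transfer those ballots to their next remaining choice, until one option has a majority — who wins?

Round 1: U 18, Q 21, S 25, T 13, P 61, R 27. Eliminate T.
Round 2: U 18, Q 21, S 38, P 61, R 27. Eliminate U.
Round 3: Q 21, S 38, P 61, R 45. Eliminate Q.
Round 4: S 59, P 61, R 45. Eliminate R.
Round 5: S 104, P 61. S has a majority.

S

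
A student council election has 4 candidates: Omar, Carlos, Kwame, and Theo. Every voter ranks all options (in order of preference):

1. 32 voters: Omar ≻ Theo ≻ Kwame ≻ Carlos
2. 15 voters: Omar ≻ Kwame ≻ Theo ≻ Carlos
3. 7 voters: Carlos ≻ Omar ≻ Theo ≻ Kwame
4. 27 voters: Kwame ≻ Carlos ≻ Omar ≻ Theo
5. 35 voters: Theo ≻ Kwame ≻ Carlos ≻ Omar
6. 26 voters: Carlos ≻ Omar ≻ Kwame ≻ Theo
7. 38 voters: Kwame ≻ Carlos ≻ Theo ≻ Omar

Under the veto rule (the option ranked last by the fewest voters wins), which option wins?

Last-place votes: Omar 73, Carlos 47, Kwame 7, Theo 53.
Kwame is ranked last by the fewest voters, so Kwame wins.

Kwame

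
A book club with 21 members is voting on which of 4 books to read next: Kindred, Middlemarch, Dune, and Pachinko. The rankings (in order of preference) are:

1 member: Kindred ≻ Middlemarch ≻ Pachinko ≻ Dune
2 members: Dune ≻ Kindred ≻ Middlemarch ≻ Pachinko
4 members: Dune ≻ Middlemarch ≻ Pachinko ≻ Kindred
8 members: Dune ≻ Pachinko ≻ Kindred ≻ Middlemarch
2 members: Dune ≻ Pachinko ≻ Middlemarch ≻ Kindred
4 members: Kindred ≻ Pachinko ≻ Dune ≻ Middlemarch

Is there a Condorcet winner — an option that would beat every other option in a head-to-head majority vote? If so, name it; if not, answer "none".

Dune vs Kindred: 16–5 for Dune.
Dune vs Middlemarch: 20–1 for Dune.
Dune vs Pachinko: 16–5 for Dune.
Dune beats every other option head-to-head.

Dune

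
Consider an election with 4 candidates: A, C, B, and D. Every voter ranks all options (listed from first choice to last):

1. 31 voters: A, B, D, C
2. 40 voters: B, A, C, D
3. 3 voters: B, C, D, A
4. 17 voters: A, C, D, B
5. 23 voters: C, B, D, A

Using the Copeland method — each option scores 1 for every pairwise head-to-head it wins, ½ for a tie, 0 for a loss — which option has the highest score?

B

A: beats C and D; loses to B → score 2.
C: beats D; loses to A and B → score 1.
B: beats A, C, and D → score 3.
D: loses to A, C, and B → score 0.
B has the best pairwise record.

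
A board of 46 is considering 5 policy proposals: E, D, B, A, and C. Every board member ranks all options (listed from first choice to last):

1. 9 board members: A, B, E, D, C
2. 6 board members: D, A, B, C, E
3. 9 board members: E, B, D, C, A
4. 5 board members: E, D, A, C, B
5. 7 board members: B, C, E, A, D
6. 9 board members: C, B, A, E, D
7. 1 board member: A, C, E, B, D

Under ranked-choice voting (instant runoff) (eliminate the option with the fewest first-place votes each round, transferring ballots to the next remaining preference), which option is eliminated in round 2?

B

Round 1: E 14, D 6, B 7, A 10, C 9. Eliminate D.
Round 2: E 14, B 7, A 16, C 9. Eliminate B.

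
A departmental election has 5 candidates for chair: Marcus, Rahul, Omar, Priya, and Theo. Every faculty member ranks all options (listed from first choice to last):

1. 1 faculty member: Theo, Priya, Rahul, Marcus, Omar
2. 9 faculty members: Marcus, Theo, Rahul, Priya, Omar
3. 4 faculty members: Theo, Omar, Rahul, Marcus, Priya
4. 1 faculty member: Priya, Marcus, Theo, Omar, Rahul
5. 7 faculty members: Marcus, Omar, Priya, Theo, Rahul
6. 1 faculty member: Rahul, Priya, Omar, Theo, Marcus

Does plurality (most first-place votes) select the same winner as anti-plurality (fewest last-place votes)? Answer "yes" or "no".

Plurality — first-place votes: Marcus 16, Rahul 1, Omar 0, Priya 1, Theo 5. Winner: Marcus.
Anti-plurality — last-place votes: Marcus 1, Rahul 8, Omar 10, Priya 4, Theo 0. Winner: Theo.
The two methods disagree.

no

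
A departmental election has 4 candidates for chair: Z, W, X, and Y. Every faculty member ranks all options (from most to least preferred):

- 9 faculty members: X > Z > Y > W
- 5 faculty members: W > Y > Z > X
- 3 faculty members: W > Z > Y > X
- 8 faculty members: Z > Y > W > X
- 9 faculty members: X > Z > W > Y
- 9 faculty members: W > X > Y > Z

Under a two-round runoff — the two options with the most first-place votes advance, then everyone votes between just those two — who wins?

Round 1 first-place votes: Z 8, W 17, X 18, Y 0.
X and W advance.
Runoff: X is preferred to W by 18 voters; W by 25.
W wins the runoff.

W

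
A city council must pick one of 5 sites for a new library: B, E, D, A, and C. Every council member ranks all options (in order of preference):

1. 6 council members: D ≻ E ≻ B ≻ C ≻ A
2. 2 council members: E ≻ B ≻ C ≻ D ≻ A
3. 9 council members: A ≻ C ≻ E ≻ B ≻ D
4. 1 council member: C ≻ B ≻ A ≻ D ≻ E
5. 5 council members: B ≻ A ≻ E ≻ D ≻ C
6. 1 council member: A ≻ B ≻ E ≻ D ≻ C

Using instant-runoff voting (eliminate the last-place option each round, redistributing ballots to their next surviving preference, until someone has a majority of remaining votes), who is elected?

B

Round 1: B 5, E 2, D 6, A 10, C 1. Eliminate C.
Round 2: B 6, E 2, D 6, A 10. Eliminate E.
Round 3: B 8, D 6, A 10. Eliminate D.
Round 4: B 14, A 10. B has a majority.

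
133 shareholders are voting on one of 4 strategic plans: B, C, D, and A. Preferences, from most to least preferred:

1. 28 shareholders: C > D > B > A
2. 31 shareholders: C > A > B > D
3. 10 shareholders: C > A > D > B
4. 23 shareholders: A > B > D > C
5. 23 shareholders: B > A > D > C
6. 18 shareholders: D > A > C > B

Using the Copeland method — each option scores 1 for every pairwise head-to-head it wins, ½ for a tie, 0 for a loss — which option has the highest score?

B: beats D; loses to C and A → score 1.
C: beats B, D, and A → score 3.
D: loses to B, C, and A → score 0.
A: beats B and D; loses to C → score 2.
C has the best pairwise record.

C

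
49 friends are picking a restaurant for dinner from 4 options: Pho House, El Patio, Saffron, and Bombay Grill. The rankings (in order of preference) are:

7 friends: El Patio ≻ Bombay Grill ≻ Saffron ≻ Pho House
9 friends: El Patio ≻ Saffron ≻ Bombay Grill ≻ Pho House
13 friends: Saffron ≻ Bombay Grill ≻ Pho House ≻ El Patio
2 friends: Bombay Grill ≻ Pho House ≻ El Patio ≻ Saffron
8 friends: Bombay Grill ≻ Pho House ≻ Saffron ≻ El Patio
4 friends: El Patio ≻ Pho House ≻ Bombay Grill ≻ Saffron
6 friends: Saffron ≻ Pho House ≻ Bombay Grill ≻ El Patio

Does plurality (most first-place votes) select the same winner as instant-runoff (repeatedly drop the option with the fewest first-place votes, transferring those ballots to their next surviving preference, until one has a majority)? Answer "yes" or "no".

no

Plurality — first-place votes: Pho House 0, El Patio 20, Saffron 19, Bombay Grill 10. Winner: El Patio.
Instant-runoff — R1 Pho House 0, El Patio 20, Saffron 19, Bombay Grill 10 (Pho House out); R2 El Patio 20, Saffron 19, Bombay Grill 10 (Bombay Grill out); R3 El Patio 22, Saffron 27 (Saffron winner). Winner: Saffron.
The two methods disagree.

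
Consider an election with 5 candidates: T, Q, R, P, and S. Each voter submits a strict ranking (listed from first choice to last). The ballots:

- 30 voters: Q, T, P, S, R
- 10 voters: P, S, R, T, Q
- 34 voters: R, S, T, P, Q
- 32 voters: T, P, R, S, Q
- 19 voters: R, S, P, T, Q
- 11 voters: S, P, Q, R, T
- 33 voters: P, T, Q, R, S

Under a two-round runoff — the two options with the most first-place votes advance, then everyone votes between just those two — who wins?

Round 1 first-place votes: T 32, Q 30, R 53, P 43, S 11.
R and P advance.
Runoff: R is preferred to P by 53 voters; P by 116.
P wins the runoff.

P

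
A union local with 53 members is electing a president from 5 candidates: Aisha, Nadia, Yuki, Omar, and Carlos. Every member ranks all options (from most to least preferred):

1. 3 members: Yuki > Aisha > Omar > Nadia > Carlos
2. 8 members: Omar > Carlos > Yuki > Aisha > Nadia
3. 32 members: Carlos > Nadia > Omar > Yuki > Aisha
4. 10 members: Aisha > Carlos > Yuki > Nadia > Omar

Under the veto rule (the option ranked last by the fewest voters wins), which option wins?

Last-place votes: Aisha 32, Nadia 8, Yuki 0, Omar 10, Carlos 3.
Yuki is ranked last by the fewest voters, so Yuki wins.

Yuki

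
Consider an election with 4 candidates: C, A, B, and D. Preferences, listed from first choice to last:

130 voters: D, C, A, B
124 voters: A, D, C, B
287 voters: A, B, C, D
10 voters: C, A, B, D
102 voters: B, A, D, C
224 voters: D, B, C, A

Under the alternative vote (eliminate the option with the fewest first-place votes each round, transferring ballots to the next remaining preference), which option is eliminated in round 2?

Round 1: C 10, A 411, B 102, D 354. Eliminate C.
Round 2: A 421, B 102, D 354. Eliminate B.

B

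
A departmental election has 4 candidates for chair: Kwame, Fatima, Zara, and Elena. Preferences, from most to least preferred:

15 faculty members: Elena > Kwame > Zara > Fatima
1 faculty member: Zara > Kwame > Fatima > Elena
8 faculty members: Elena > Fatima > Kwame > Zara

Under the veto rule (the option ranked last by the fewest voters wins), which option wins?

Kwame

Last-place votes: Kwame 0, Fatima 15, Zara 8, Elena 1.
Kwame is ranked last by the fewest voters, so Kwame wins.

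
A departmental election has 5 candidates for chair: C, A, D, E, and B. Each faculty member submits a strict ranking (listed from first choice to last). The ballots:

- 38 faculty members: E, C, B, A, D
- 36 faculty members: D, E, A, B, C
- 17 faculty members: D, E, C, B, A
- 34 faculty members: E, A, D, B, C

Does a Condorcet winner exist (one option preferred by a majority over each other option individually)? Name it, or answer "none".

E vs C: 125–0 for E.
E vs A: 125–0 for E.
E vs D: 72–53 for E.
E vs B: 125–0 for E.
E beats every other option head-to-head.

E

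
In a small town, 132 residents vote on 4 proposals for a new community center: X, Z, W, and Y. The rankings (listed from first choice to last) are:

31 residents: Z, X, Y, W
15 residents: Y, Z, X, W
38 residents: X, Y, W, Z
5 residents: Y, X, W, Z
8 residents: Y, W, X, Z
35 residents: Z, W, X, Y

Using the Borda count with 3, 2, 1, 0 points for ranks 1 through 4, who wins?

X: 31·2 + 15·1 + 38·3 + 5·2 + 8·1 + 35·1 = 244
Z: 31·3 + 15·2 + 38·0 + 5·0 + 8·0 + 35·3 = 228
W: 31·0 + 15·0 + 38·1 + 5·1 + 8·2 + 35·2 = 129
Y: 31·1 + 15·3 + 38·2 + 5·3 + 8·3 + 35·0 = 191
X has the highest Borda score (244).

X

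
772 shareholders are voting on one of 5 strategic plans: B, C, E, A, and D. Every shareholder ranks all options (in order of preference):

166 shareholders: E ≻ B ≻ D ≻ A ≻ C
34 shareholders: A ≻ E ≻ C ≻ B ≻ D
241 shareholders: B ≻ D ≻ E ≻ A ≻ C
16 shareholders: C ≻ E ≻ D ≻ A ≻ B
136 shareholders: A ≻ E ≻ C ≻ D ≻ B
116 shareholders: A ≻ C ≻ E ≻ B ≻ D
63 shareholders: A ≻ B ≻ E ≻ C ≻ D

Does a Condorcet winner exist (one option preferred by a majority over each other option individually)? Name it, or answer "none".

E

E vs B: 468–304 for E.
E vs C: 640–132 for E.
E vs A: 423–349 for E.
E vs D: 531–241 for E.
E beats every other option head-to-head.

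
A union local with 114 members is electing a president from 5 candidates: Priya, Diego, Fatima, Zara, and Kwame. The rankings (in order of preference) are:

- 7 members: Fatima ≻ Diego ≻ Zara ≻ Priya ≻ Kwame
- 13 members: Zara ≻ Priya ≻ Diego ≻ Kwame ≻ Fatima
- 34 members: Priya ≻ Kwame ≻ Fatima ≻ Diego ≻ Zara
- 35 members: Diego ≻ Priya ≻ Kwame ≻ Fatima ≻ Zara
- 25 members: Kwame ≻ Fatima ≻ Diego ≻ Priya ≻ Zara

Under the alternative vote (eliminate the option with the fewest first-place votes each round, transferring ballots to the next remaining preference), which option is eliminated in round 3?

Kwame

Round 1: Priya 34, Diego 35, Fatima 7, Zara 13, Kwame 25. Eliminate Fatima.
Round 2: Priya 34, Diego 42, Zara 13, Kwame 25. Eliminate Zara.
Round 3: Priya 47, Diego 42, Kwame 25. Eliminate Kwame.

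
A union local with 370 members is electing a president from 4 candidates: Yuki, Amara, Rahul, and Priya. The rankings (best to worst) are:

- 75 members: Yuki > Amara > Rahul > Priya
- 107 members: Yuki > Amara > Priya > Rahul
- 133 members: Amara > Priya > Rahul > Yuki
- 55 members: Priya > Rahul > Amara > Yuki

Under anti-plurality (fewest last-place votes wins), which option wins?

Last-place votes: Yuki 188, Amara 0, Rahul 107, Priya 75.
Amara is ranked last by the fewest voters, so Amara wins.

Amara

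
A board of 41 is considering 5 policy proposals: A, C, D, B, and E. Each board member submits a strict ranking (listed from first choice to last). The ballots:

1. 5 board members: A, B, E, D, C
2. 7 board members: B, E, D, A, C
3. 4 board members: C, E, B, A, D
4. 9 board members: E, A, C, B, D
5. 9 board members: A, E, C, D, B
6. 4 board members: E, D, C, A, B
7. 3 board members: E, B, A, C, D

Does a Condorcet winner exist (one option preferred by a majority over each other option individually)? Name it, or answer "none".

E vs A: 27–14 for E.
E vs C: 37–4 for E.
E vs D: 41–0 for E.
E vs B: 29–12 for E.
E beats every other option head-to-head.

E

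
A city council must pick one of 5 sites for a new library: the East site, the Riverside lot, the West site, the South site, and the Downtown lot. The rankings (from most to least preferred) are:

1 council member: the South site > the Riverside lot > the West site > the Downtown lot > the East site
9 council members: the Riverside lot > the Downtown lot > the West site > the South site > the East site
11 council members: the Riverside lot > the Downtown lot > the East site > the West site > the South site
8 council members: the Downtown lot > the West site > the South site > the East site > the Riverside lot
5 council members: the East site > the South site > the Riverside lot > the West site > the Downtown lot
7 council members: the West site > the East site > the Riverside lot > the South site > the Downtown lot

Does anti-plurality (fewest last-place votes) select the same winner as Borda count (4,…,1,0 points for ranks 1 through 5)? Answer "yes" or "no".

Anti-plurality — last-place votes: the East site 10, the Riverside lot 8, the West site 0, the South site 11, the Downtown lot 12. Winner: the West site.
Borda — scores: the East site 71, the Riverside lot 107, the West site 88, the South site 51, the Downtown lot 93. Winner: the Riverside lot.
The two methods disagree.

no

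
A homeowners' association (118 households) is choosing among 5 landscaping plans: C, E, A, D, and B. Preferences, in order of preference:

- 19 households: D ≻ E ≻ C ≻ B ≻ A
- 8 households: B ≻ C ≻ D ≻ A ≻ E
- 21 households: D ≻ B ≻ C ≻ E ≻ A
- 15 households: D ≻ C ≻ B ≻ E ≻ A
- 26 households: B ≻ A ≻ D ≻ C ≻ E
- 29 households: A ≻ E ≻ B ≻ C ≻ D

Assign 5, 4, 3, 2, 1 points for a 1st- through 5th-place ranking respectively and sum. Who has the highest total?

B

C: 19·3 + 8·4 + 21·3 + 15·4 + 26·2 + 29·2 = 322
E: 19·4 + 8·1 + 21·2 + 15·2 + 26·1 + 29·4 = 298
A: 19·1 + 8·2 + 21·1 + 15·1 + 26·4 + 29·5 = 320
D: 19·5 + 8·3 + 21·5 + 15·5 + 26·3 + 29·1 = 406
B: 19·2 + 8·5 + 21·4 + 15·3 + 26·5 + 29·3 = 424
B has the highest Borda score (424).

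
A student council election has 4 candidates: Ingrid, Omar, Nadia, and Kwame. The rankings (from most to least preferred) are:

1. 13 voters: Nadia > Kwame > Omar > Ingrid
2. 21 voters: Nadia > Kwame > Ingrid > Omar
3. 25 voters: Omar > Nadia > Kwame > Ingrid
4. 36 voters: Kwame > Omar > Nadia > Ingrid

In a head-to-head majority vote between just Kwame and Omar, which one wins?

Voters preferring Kwame to Omar: 70; preferring Omar to Kwame: 25.
Kwame wins the head-to-head.

Kwame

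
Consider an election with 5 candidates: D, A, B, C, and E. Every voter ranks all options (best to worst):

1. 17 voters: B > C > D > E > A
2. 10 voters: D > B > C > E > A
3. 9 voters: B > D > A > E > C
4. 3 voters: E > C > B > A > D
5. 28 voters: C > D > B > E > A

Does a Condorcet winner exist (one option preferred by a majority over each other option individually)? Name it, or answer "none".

none

Checking pairwise contests:
C beats D 48–19.
D beats A 64–3.
D beats B 38–29.
B beats C 36–31.
D beats E 64–3.
Every option loses at least one head-to-head, so there is no Condorcet winner.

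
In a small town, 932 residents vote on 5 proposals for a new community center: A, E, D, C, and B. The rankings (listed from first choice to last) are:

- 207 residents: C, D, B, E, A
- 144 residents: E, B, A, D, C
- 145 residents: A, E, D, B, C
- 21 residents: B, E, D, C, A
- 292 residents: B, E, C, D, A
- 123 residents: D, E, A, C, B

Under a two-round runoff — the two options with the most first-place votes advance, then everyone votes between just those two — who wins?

Round 1 first-place votes: A 145, E 144, D 123, C 207, B 313.
B and C advance.
Runoff: B is preferred to C by 602 voters; C by 330.
B wins the runoff.

B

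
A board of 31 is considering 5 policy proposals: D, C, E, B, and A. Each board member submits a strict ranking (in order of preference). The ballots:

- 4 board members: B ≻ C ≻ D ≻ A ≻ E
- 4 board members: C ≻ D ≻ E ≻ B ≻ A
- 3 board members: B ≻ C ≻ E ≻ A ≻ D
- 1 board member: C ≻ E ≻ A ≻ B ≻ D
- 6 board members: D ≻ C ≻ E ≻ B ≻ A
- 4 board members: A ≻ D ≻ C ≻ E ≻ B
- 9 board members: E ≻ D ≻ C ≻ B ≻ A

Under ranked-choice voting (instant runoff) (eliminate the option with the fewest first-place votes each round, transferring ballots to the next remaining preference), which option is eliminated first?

A

Round 1: D 6, C 5, E 9, B 7, A 4. Eliminate A.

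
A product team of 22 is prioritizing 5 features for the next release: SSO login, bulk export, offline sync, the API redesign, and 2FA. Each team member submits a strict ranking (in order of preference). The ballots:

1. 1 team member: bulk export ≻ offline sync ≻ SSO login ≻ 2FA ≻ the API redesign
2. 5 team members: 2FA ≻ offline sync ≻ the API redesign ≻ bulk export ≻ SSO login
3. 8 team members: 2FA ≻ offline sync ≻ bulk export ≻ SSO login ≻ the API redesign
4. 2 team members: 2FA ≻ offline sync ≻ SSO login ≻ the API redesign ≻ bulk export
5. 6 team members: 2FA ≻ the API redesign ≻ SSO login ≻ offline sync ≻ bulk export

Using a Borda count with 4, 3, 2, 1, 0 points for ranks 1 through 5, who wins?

SSO login: 1·2 + 5·0 + 8·1 + 2·2 + 6·2 = 26
bulk export: 1·4 + 5·1 + 8·2 + 2·0 + 6·0 = 25
offline sync: 1·3 + 5·3 + 8·3 + 2·3 + 6·1 = 54
the API redesign: 1·0 + 5·2 + 8·0 + 2·1 + 6·3 = 30
2FA: 1·1 + 5·4 + 8·4 + 2·4 + 6·4 = 85
2FA has the highest Borda score (85).

2FA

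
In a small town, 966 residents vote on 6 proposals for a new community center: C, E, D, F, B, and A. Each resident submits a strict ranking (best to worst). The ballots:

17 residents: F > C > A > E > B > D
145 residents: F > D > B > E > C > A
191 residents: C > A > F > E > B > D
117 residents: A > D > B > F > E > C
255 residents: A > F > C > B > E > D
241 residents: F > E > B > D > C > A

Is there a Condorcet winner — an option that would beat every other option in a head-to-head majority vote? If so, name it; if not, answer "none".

Checking pairwise contests:
E beats C 503–463.
F beats E 966–0.
E beats D 704–262.
A beats F 563–403.
F beats B 849–117.
C beats A 594–372.
Every option loses at least one head-to-head, so there is no Condorcet winner.

none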